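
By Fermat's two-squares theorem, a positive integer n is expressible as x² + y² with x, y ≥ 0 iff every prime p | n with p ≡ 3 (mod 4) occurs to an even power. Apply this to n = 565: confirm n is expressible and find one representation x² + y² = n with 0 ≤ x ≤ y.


Step 1: Factor n = 565 = 5 · 113.
Step 2: Check the mod-4 condition on each prime factor: 5 ≡ 1 (mod 4), exponent 1; 113 ≡ 1 (mod 4), exponent 1.
All primes ≡ 3 (mod 4) appear to even exponent (or don't appear), so by the two-squares theorem n IS expressible as a sum of two squares.
Step 3: Build a representation. Here n = 5 · 113 is a product of primes ≡ 1 (mod 4). Each prime p ≡ 1 (mod 4) is itself a sum of two squares; find a² by testing p − a² for a perfect square:
  5: 5 − 1² = 4 = 2² ⇒ 5 = 1² + 2².
  113: 113 − 1² = 112, 113 − 2² = 109, 113 − 3² = 104, 113 − 4² = 97, 113 − 5² = 88, 113 − 6² = 77, 113 − 7² = 64 = 8² ⇒ 113 = 7² + 8².
  Combine using the Brahmagupta–Fibonacci identity (a² + b²)(c² + d²) = (ac − bd)² + (ad + bc)² = (ac + bd)² + (ad − bc)²:
  5 · 113 = 565: from (1² + 2²)(7² + 8²), take (1·7 − 2·8, 1·8 + 2·7) = (7 − 16, 8 + 14) = (-9, 22); dropping signs (only squares matter) gives (9, 22); check 9² + 22² = 81 + 484 = 565 ✓.
Step 4: Order so x ≤ y and verify: 9² + 22² = 81 + 484 = 565 = n. ✓

n = 565 = 9² + 22² (one valid representation with x ≤ y).


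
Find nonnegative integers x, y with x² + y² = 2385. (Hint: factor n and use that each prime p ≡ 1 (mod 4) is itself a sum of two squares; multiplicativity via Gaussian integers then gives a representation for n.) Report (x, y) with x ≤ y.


Step 1: Factor n = 2385 = 3^2 · 5 · 53.
Step 2: Check the mod-4 condition on each prime factor: 3 ≡ 3 (mod 4), exponent 2 (must be even); 5 ≡ 1 (mod 4), exponent 1; 53 ≡ 1 (mod 4), exponent 1.
All primes ≡ 3 (mod 4) appear to even exponent (or don't appear), so by the two-squares theorem n IS expressible as a sum of two squares.
Step 3: Build a representation. Group n = k² · m with k = 3 and m = 5 · 53 = 265 (a product of primes ≡ 1 (mod 4)); a representation of m scales to one of n via (k·x)² + (k·y)² = k²(x² + y²). Each prime p ≡ 1 (mod 4) is itself a sum of two squares; find a² by testing p − a² for a perfect square:
  5: 5 − 1² = 4 = 2² ⇒ 5 = 1² + 2².
  53: 53 − 1² = 52, 53 − 2² = 49 = 7² ⇒ 53 = 2² + 7².
  Combine using the Brahmagupta–Fibonacci identity (a² + b²)(c² + d²) = (ac − bd)² + (ad + bc)² = (ac + bd)² + (ad − bc)²:
  5 · 53 = 265: from (1² + 2²)(2² + 7²), take (1·2 − 2·7, 1·7 + 2·2) = (2 − 14, 7 + 4) = (-12, 11); dropping signs (only squares matter) gives (12, 11); check 12² + 11² = 144 + 121 = 265 ✓.
  Scale by k = 3: (3·12, 3·11) = (36, 33).
Step 4: Order so x ≤ y and verify: 33² + 36² = 1089 + 1296 = 2385 = n. ✓

n = 2385 = 33² + 36² (one valid representation with x ≤ y).


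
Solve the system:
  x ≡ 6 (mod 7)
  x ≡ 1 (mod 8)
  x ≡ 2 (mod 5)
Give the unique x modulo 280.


Moduli 7, 8, 5 are pairwise coprime; by CRT there is a unique solution modulo M = 7 · 8 · 5 = 280.
Solve pairwise, accumulating the modulus:
  Start with x ≡ 6 (mod 7).
  Combine with x ≡ 1 (mod 8): since gcd(7, 8) = 1, we get a unique residue mod 56.
    Write x = 6 + 7·t and substitute into x ≡ 1 (mod 8): 7·t ≡ 1 − 6 = -5 (mod 8).
    Reduce coefficients mod 8: 7·t ≡ 3 (mod 8).
    The inverse of 7 mod 8 is 7 (since 7·7 = 49 = 6·8 + 1), so t ≡ 7·3 = 21 ≡ 5 (mod 8).
    Then x = 6 + 7·5 = 41, valid modulo lcm(7, 8) = 56: x ≡ 41 (mod 56).
  Combine with x ≡ 2 (mod 5): since gcd(56, 5) = 1, we get a unique residue mod 280.
    Write x = 41 + 56·t and substitute into x ≡ 2 (mod 5): 56·t ≡ 2 − 41 = -39 (mod 5).
    Reduce coefficients mod 5: 1·t ≡ 1 (mod 5).
    So t ≡ 1 (mod 5).
    Then x = 41 + 56·1 = 97, valid modulo lcm(56, 5) = 280: x ≡ 97 (mod 280).
Verify: 97 mod 7 = 6 ✓, 97 mod 8 = 1 ✓, 97 mod 5 = 2 ✓.

x ≡ 97 (mod 280).


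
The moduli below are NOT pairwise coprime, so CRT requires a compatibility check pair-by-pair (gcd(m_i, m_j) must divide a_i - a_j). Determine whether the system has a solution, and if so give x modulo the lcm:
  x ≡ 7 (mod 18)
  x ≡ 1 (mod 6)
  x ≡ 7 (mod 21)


Moduli 18, 6, 21 are not pairwise coprime, so CRT works modulo lcm(m_i) when all pairwise compatibility conditions hold.
Pairwise compatibility: gcd(m_i, m_j) must divide a_i - a_j for every pair.
Merge one congruence at a time:
  Start: x ≡ 7 (mod 18).
  Combine with x ≡ 1 (mod 6): gcd(18, 6) = 6; 1 - 7 = -6, which IS divisible by 6, so compatible.
    Write x = 7 + 18·t and substitute into x ≡ 1 (mod 6): 18·t ≡ 1 − 7 = -6 (mod 6).
    Divide the congruence (and modulus) by g = 6: 3·t ≡ -1 (mod 1).
    Modulo 1 every t works; take t = 0.
    Then x = 7 + 18·0 = 7, valid modulo lcm(18, 6) = 18: x ≡ 7 (mod 18).
  Combine with x ≡ 7 (mod 21): gcd(18, 21) = 3; 7 - 7 = 0, which IS divisible by 3, so compatible.
    Write x = 7 + 18·t and substitute into x ≡ 7 (mod 21): 18·t ≡ 7 − 7 = 0 (mod 21).
    Divide the congruence (and modulus) by g = 3: 6·t ≡ 0 (mod 7).
    The inverse of 6 mod 7 is 6 (since 6·6 = 36 = 5·7 + 1), so t ≡ 6·0 = 0 ≡ 0 (mod 7).
    Then x = 7 + 18·0 = 7, valid modulo lcm(18, 21) = 126: x ≡ 7 (mod 126).
Verify: 7 mod 18 = 7, 7 mod 6 = 1, 7 mod 21 = 7.

x ≡ 7 (mod 126).


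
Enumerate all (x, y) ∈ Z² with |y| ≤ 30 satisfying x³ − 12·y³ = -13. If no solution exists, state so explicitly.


The equation is x³ - 12y³ = -13. For fixed y, x³ = 12·y³ − 13, so a solution requires the RHS to be a perfect cube.
Strategy: iterate y from -30 to 30, compute RHS = 12·y³ − 13, and check whether it is a (positive or negative) perfect cube.
Check small values of y:
  y = 0: RHS = -13 is not a perfect cube.
  y = 1: RHS = -1 = (-1)³ ⇒ x = -1 works.
  y = -1: RHS = -25 is not a perfect cube.
  y = 2: RHS = 83 is not a perfect cube.
  y = -2: RHS = -109 is not a perfect cube.
  y = 3: RHS = 311 is not a perfect cube.
  y = -3: RHS = -337 is not a perfect cube.
Continuing the search up to |y| = 30 finds no further solutions beyond those listed.
Collected solutions: (-1, 1).

Solutions (with |y| ≤ 30): (-1, 1).


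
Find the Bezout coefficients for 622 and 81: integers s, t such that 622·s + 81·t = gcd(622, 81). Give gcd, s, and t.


Euclidean algorithm on (622, 81) — divide until remainder is 0:
  622 = 7 · 81 + 55
  81 = 1 · 55 + 26
  55 = 2 · 26 + 3
  26 = 8 · 3 + 2
  3 = 1 · 2 + 1
  2 = 2 · 1 + 0
gcd(622, 81) = 1.
Track Bezout coefficients alongside the remainders: start with r₀ = 622 = a·1 + b·0 (s = 1, t = 0) and r₁ = 81 = a·0 + b·1 (s = 0, t = 1); each new remainder r_{k+1} = r_{k-1} − q_k·r_k inherits s_{k+1} = s_{k-1} − q_k·s_k, t_{k+1} = t_{k-1} − q_k·t_k, so r_k = a·s_k + b·t_k at every step:
  q = 7: r = 55, s = 1 − 7·0 = 1, t = 0 − 7·1 = -7  (check: 622·1 + 81·(-7) = 55)
  q = 1: r = 26, s = 0 − 1·1 = -1, t = 1 − 1·(-7) = 8  (check: 622·(-1) + 81·8 = 26)
  q = 2: r = 3, s = 1 − 2·(-1) = 3, t = -7 − 2·8 = -23  (check: 622·3 + 81·(-23) = 3)
  q = 8: r = 2, s = -1 − 8·3 = -25, t = 8 − 8·(-23) = 192  (check: 622·(-25) + 81·192 = 2)
  q = 1: r = 1, s = 3 − 1·(-25) = 28, t = -23 − 1·192 = -215  (check: 622·28 + 81·(-215) = 1)
The row with r = 1 (the gcd) gives the Bezout coefficients s = 28, t = -215.
Result: 622 · (28) + 81 · (-215) = 1.

gcd(622, 81) = 1; s = 28, t = -215 (check: 622·28 + 81·(-215) = 1).


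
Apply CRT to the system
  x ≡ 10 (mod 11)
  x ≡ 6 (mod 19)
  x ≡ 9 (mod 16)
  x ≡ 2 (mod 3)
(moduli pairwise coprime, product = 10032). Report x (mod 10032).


Product of moduli M = 11 · 19 · 16 · 3 = 10032.
Merge one congruence at a time:
  Start: x ≡ 10 (mod 11).
  Combine with x ≡ 6 (mod 19); new modulus lcm = 209.
    Write x = 10 + 11·t and substitute into x ≡ 6 (mod 19): 11·t ≡ 6 − 10 = -4 (mod 19).
    Reduce coefficients mod 19: 11·t ≡ 15 (mod 19).
    The inverse of 11 mod 19 is 7 (since 11·7 = 77 = 4·19 + 1), so t ≡ 7·15 = 105 ≡ 10 (mod 19).
    Then x = 10 + 11·10 = 120, valid modulo lcm(11, 19) = 209: x ≡ 120 (mod 209).
  Combine with x ≡ 9 (mod 16); new modulus lcm = 3344.
    Write x = 120 + 209·t and substitute into x ≡ 9 (mod 16): 209·t ≡ 9 − 120 = -111 (mod 16).
    Reduce coefficients mod 16: 1·t ≡ 1 (mod 16).
    So t ≡ 1 (mod 16).
    Then x = 120 + 209·1 = 329, valid modulo lcm(209, 16) = 3344: x ≡ 329 (mod 3344).
  Combine with x ≡ 2 (mod 3); new modulus lcm = 10032.
    Write x = 329 + 3344·t and substitute into x ≡ 2 (mod 3): 3344·t ≡ 2 − 329 = -327 (mod 3).
    Reduce coefficients mod 3: 2·t ≡ 0 (mod 3).
    The inverse of 2 mod 3 is 2 (since 2·2 = 4 = 1·3 + 1), so t ≡ 2·0 = 0 ≡ 0 (mod 3).
    Then x = 329 + 3344·0 = 329, valid modulo lcm(3344, 3) = 10032: x ≡ 329 (mod 10032).
Verify against each original: 329 mod 11 = 10, 329 mod 19 = 6, 329 mod 16 = 9, 329 mod 3 = 2.

x ≡ 329 (mod 10032).


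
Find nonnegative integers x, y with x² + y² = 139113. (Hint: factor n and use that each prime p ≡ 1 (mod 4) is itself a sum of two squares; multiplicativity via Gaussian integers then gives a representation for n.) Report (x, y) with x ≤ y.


Step 1: Factor n = 139113 = 3^2 · 13 · 29 · 41.
Step 2: Check the mod-4 condition on each prime factor: 3 ≡ 3 (mod 4), exponent 2 (must be even); 13 ≡ 1 (mod 4), exponent 1; 29 ≡ 1 (mod 4), exponent 1; 41 ≡ 1 (mod 4), exponent 1.
All primes ≡ 3 (mod 4) appear to even exponent (or don't appear), so by the two-squares theorem n IS expressible as a sum of two squares.
Step 3: Build a representation. Group n = k² · m with k = 3 and m = 13 · 29 · 41 = 15457 (a product of primes ≡ 1 (mod 4)); a representation of m scales to one of n via (k·x)² + (k·y)² = k²(x² + y²). Each prime p ≡ 1 (mod 4) is itself a sum of two squares; find a² by testing p − a² for a perfect square:
  13: 13 − 1² = 12, 13 − 2² = 9 = 3² ⇒ 13 = 2² + 3².
  29: 29 − 1² = 28, 29 − 2² = 25 = 5² ⇒ 29 = 2² + 5².
  41: 41 − 1² = 40, 41 − 2² = 37, 41 − 3² = 32, 41 − 4² = 25 = 5² ⇒ 41 = 4² + 5².
  Combine using the Brahmagupta–Fibonacci identity (a² + b²)(c² + d²) = (ac − bd)² + (ad + bc)² = (ac + bd)² + (ad − bc)²:
  13 · 29 = 377: from (2² + 3²)(2² + 5²), take (2·2 − 3·5, 2·5 + 3·2) = (4 − 15, 10 + 6) = (-11, 16); dropping signs (only squares matter) gives (11, 16); check 11² + 16² = 121 + 256 = 377 ✓.
  377 · 41 = 15457: from (11² + 16²)(4² + 5²), take (11·4 − 16·5, 11·5 + 16·4) = (44 − 80, 55 + 64) = (-36, 119); dropping signs (only squares matter) gives (36, 119); check 36² + 119² = 1296 + 14161 = 15457 ✓.
  Scale by k = 3: (3·36, 3·119) = (108, 357).
Step 4: Order so x ≤ y and verify: 108² + 357² = 11664 + 127449 = 139113 = n. ✓

n = 139113 = 108² + 357² (one valid representation with x ≤ y).


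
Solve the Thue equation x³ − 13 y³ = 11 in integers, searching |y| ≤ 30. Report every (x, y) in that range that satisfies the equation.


The equation is x³ - 13y³ = 11. For fixed y, x³ = 13·y³ + 11, so a solution requires the RHS to be a perfect cube.
Strategy: iterate y from -30 to 30, compute RHS = 13·y³ + 11, and check whether it is a (positive or negative) perfect cube.
Check small values of y:
  y = 0: RHS = 11 is not a perfect cube.
  y = 1: RHS = 24 is not a perfect cube.
  y = -1: RHS = -2 is not a perfect cube.
  y = 2: RHS = 115 is not a perfect cube.
  y = -2: RHS = -93 is not a perfect cube.
  y = 3: RHS = 362 is not a perfect cube.
  y = -3: RHS = -340 is not a perfect cube.
Continuing the search up to |y| = 30 finds no solutions either.
No (x, y) in the scanned range satisfies the equation.

No integer solutions with |y| ≤ 30.


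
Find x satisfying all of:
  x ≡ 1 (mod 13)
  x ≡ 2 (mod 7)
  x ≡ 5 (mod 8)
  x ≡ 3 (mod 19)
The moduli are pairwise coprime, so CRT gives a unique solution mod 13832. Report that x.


Product of moduli M = 13 · 7 · 8 · 19 = 13832.
Merge one congruence at a time:
  Start: x ≡ 1 (mod 13).
  Combine with x ≡ 2 (mod 7); new modulus lcm = 91.
    Write x = 1 + 13·t and substitute into x ≡ 2 (mod 7): 13·t ≡ 2 − 1 = 1 (mod 7).
    Reduce coefficients mod 7: 6·t ≡ 1 (mod 7).
    The inverse of 6 mod 7 is 6 (since 6·6 = 36 = 5·7 + 1), so t ≡ 6·1 = 6 ≡ 6 (mod 7).
    Then x = 1 + 13·6 = 79, valid modulo lcm(13, 7) = 91: x ≡ 79 (mod 91).
  Combine with x ≡ 5 (mod 8); new modulus lcm = 728.
    Write x = 79 + 91·t and substitute into x ≡ 5 (mod 8): 91·t ≡ 5 − 79 = -74 (mod 8).
    Reduce coefficients mod 8: 3·t ≡ 6 (mod 8).
    The inverse of 3 mod 8 is 3 (since 3·3 = 9 = 1·8 + 1), so t ≡ 3·6 = 18 ≡ 2 (mod 8).
    Then x = 79 + 91·2 = 261, valid modulo lcm(91, 8) = 728: x ≡ 261 (mod 728).
  Combine with x ≡ 3 (mod 19); new modulus lcm = 13832.
    Write x = 261 + 728·t and substitute into x ≡ 3 (mod 19): 728·t ≡ 3 − 261 = -258 (mod 19).
    Reduce coefficients mod 19: 6·t ≡ 8 (mod 19).
    The inverse of 6 mod 19 is 16 (since 6·16 = 96 = 5·19 + 1), so t ≡ 16·8 = 128 ≡ 14 (mod 19).
    Then x = 261 + 728·14 = 10453, valid modulo lcm(728, 19) = 13832: x ≡ 10453 (mod 13832).
Verify against each original: 10453 mod 13 = 1, 10453 mod 7 = 2, 10453 mod 8 = 5, 10453 mod 19 = 3.

x ≡ 10453 (mod 13832).


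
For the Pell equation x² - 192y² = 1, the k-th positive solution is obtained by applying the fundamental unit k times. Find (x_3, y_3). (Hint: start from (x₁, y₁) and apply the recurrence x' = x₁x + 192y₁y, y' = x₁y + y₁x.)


Step 1: Find the fundamental solution (x₁, y₁) of x² - 192y² = 1.
  Expand √192 as a continued fraction. a₀ = ⌊√192⌋ = 13; iterate m_{k+1} = d_k·a_k − m_k, d_{k+1} = (192 − m_{k+1}²)/d_k, a_{k+1} = ⌊(a₀ + m_{k+1})/d_{k+1}⌋ (starting m₀ = 0, d₀ = 1), with convergents p_k = a_k·p_{k-1} + p_{k-2}, q_k = a_k·q_{k-1} + q_{k-2} (p₋₁ = 1, q₋₁ = 0):
  k = 0: a₀ = 13; p₀/q₀ = 13/1; p₀² − 192·q₀² = 169 − 192 = -23.
  k = 1: m = 13, d = 23, a = ⌊(13 + 13)/23⌋ = 1; p/q = (1·13 + 1)/(1·1 + 0) = 14/1; p² − 192·q² = 196 − 192 = 4.
  k = 2: m = 10, d = 4, a = ⌊(13 + 10)/4⌋ = 5; p/q = (5·14 + 13)/(5·1 + 1) = 83/6; p² − 192·q² = 6889 − 6912 = -23.
  k = 3: m = 10, d = 23, a = ⌊(13 + 10)/23⌋ = 1; p/q = (1·83 + 14)/(1·6 + 1) = 97/7; p² − 192·q² = 9409 − 9408 = 1.
  The first convergent with p² − 192·q² = 1 gives the fundamental solution (x₁, y₁) = (97, 7).
Step 2: Apply the recurrence (x_{n+1}, y_{n+1}) = (x₁x_n + 192y₁y_n, x₁y_n + y₁x_n) repeatedly.
  From (x_1, y_1) = (97, 7): x_2 = 97·97 + 192·7·7 = 18817; y_2 = 97·7 + 7·97 = 1358.
  From (x_2, y_2) = (18817, 1358): x_3 = 97·18817 + 192·7·1358 = 3650401; y_3 = 97·1358 + 7·18817 = 263445.
Step 3: Verify x_3² - 192·y_3² = 13325427460801 - 13325427460800 = 1 (should be 1). ✓

(x_1, y_1) = (97, 7); (x_3, y_3) = (3650401, 263445).


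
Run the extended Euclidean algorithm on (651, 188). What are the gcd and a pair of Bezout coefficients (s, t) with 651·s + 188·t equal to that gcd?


Euclidean algorithm on (651, 188) — divide until remainder is 0:
  651 = 3 · 188 + 87
  188 = 2 · 87 + 14
  87 = 6 · 14 + 3
  14 = 4 · 3 + 2
  3 = 1 · 2 + 1
  2 = 2 · 1 + 0
gcd(651, 188) = 1.
Track Bezout coefficients alongside the remainders: start with r₀ = 651 = a·1 + b·0 (s = 1, t = 0) and r₁ = 188 = a·0 + b·1 (s = 0, t = 1); each new remainder r_{k+1} = r_{k-1} − q_k·r_k inherits s_{k+1} = s_{k-1} − q_k·s_k, t_{k+1} = t_{k-1} − q_k·t_k, so r_k = a·s_k + b·t_k at every step:
  q = 3: r = 87, s = 1 − 3·0 = 1, t = 0 − 3·1 = -3  (check: 651·1 + 188·(-3) = 87)
  q = 2: r = 14, s = 0 − 2·1 = -2, t = 1 − 2·(-3) = 7  (check: 651·(-2) + 188·7 = 14)
  q = 6: r = 3, s = 1 − 6·(-2) = 13, t = -3 − 6·7 = -45  (check: 651·13 + 188·(-45) = 3)
  q = 4: r = 2, s = -2 − 4·13 = -54, t = 7 − 4·(-45) = 187  (check: 651·(-54) + 188·187 = 2)
  q = 1: r = 1, s = 13 − 1·(-54) = 67, t = -45 − 1·187 = -232  (check: 651·67 + 188·(-232) = 1)
The row with r = 1 (the gcd) gives the Bezout coefficients s = 67, t = -232.
Result: 651 · (67) + 188 · (-232) = 1.

gcd(651, 188) = 1; s = 67, t = -232 (check: 651·67 + 188·(-232) = 1).


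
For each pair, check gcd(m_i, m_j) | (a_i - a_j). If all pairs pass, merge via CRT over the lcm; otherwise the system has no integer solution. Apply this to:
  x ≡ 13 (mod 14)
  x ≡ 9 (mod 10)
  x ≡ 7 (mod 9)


Moduli 14, 10, 9 are not pairwise coprime, so CRT works modulo lcm(m_i) when all pairwise compatibility conditions hold.
Pairwise compatibility: gcd(m_i, m_j) must divide a_i - a_j for every pair.
Merge one congruence at a time:
  Start: x ≡ 13 (mod 14).
  Combine with x ≡ 9 (mod 10): gcd(14, 10) = 2; 9 - 13 = -4, which IS divisible by 2, so compatible.
    Write x = 13 + 14·t and substitute into x ≡ 9 (mod 10): 14·t ≡ 9 − 13 = -4 (mod 10).
    Divide the congruence (and modulus) by g = 2: 7·t ≡ -2 (mod 5).
    Reduce coefficients mod 5: 2·t ≡ 3 (mod 5).
    The inverse of 2 mod 5 is 3 (since 2·3 = 6 = 1·5 + 1), so t ≡ 3·3 = 9 ≡ 4 (mod 5).
    Then x = 13 + 14·4 = 69, valid modulo lcm(14, 10) = 70: x ≡ 69 (mod 70).
  Combine with x ≡ 7 (mod 9): gcd(70, 9) = 1; 7 - 69 = -62, which IS divisible by 1, so compatible.
    Write x = 69 + 70·t and substitute into x ≡ 7 (mod 9): 70·t ≡ 7 − 69 = -62 (mod 9).
    Reduce coefficients mod 9: 7·t ≡ 1 (mod 9).
    The inverse of 7 mod 9 is 4 (since 7·4 = 28 = 3·9 + 1), so t ≡ 4·1 = 4 ≡ 4 (mod 9).
    Then x = 69 + 70·4 = 349, valid modulo lcm(70, 9) = 630: x ≡ 349 (mod 630).
Verify: 349 mod 14 = 13, 349 mod 10 = 9, 349 mod 9 = 7.

x ≡ 349 (mod 630).


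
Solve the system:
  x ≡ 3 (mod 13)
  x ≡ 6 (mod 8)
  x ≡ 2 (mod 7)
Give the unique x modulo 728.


Moduli 13, 8, 7 are pairwise coprime; by CRT there is a unique solution modulo M = 13 · 8 · 7 = 728.
Solve pairwise, accumulating the modulus:
  Start with x ≡ 3 (mod 13).
  Combine with x ≡ 6 (mod 8): since gcd(13, 8) = 1, we get a unique residue mod 104.
    Write x = 3 + 13·t and substitute into x ≡ 6 (mod 8): 13·t ≡ 6 − 3 = 3 (mod 8).
    Reduce coefficients mod 8: 5·t ≡ 3 (mod 8).
    The inverse of 5 mod 8 is 5 (since 5·5 = 25 = 3·8 + 1), so t ≡ 5·3 = 15 ≡ 7 (mod 8).
    Then x = 3 + 13·7 = 94, valid modulo lcm(13, 8) = 104: x ≡ 94 (mod 104).
  Combine with x ≡ 2 (mod 7): since gcd(104, 7) = 1, we get a unique residue mod 728.
    Write x = 94 + 104·t and substitute into x ≡ 2 (mod 7): 104·t ≡ 2 − 94 = -92 (mod 7).
    Reduce coefficients mod 7: 6·t ≡ 6 (mod 7).
    The inverse of 6 mod 7 is 6 (since 6·6 = 36 = 5·7 + 1), so t ≡ 6·6 = 36 ≡ 1 (mod 7).
    Then x = 94 + 104·1 = 198, valid modulo lcm(104, 7) = 728: x ≡ 198 (mod 728).
Verify: 198 mod 13 = 3 ✓, 198 mod 8 = 6 ✓, 198 mod 7 = 2 ✓.

x ≡ 198 (mod 728).


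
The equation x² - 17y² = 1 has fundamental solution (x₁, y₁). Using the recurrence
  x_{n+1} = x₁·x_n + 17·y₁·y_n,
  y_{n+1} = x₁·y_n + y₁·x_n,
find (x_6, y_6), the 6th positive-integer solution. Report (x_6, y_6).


Step 1: Find the fundamental solution (x₁, y₁) of x² - 17y² = 1.
  Expand √17 as a continued fraction. a₀ = ⌊√17⌋ = 4; iterate m_{k+1} = d_k·a_k − m_k, d_{k+1} = (17 − m_{k+1}²)/d_k, a_{k+1} = ⌊(a₀ + m_{k+1})/d_{k+1}⌋ (starting m₀ = 0, d₀ = 1), with convergents p_k = a_k·p_{k-1} + p_{k-2}, q_k = a_k·q_{k-1} + q_{k-2} (p₋₁ = 1, q₋₁ = 0):
  k = 0: a₀ = 4; p₀/q₀ = 4/1; p₀² − 17·q₀² = 16 − 17 = -1.
  k = 1: m = 4, d = 1, a = ⌊(4 + 4)/1⌋ = 8; p/q = (8·4 + 1)/(8·1 + 0) = 33/8; p² − 17·q² = 1089 − 1088 = 1.
  The first convergent with p² − 17·q² = 1 gives the fundamental solution (x₁, y₁) = (33, 8).
Step 2: Apply the recurrence (x_{n+1}, y_{n+1}) = (x₁x_n + 17y₁y_n, x₁y_n + y₁x_n) repeatedly.
  From (x_1, y_1) = (33, 8): x_2 = 33·33 + 17·8·8 = 2177; y_2 = 33·8 + 8·33 = 528.
  From (x_2, y_2) = (2177, 528): x_3 = 33·2177 + 17·8·528 = 143649; y_3 = 33·528 + 8·2177 = 34840.
  From (x_3, y_3) = (143649, 34840): x_4 = 33·143649 + 17·8·34840 = 9478657; y_4 = 33·34840 + 8·143649 = 2298912.
  From (x_4, y_4) = (9478657, 2298912): x_5 = 33·9478657 + 17·8·2298912 = 625447713; y_5 = 33·2298912 + 8·9478657 = 151693352.
  From (x_5, y_5) = (625447713, 151693352): x_6 = 33·625447713 + 17·8·151693352 = 41270070401; y_6 = 33·151693352 + 8·625447713 = 10009462320.
Step 3: Verify x_6² - 17·y_6² = 1703218710903496300801 - 1703218710903496300800 = 1 (should be 1). ✓

(x_1, y_1) = (33, 8); (x_6, y_6) = (41270070401, 10009462320).


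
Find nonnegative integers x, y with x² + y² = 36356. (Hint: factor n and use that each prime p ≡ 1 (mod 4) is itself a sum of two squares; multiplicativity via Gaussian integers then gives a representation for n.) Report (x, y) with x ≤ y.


Step 1: Factor n = 36356 = 2^2 · 61 · 149.
Step 2: Check the mod-4 condition on each prime factor: 2 = 2 (special); 61 ≡ 1 (mod 4), exponent 1; 149 ≡ 1 (mod 4), exponent 1.
All primes ≡ 3 (mod 4) appear to even exponent (or don't appear), so by the two-squares theorem n IS expressible as a sum of two squares.
Step 3: Build a representation. Group n = k² · m with k = 2 and m = 61 · 149 = 9089 (a product of primes ≡ 1 (mod 4)); a representation of m scales to one of n via (k·x)² + (k·y)² = k²(x² + y²). Each prime p ≡ 1 (mod 4) is itself a sum of two squares; find a² by testing p − a² for a perfect square:
  61: 61 − 1² = 60, 61 − 2² = 57, 61 − 3² = 52, 61 − 4² = 45, 61 − 5² = 36 = 6² ⇒ 61 = 5² + 6².
  149: 149 − 1² = 148, 149 − 2² = 145, 149 − 3² = 140, 149 − 4² = 133, 149 − 5² = 124, 149 − 6² = 113, 149 − 7² = 100 = 10² ⇒ 149 = 7² + 10².
  Combine using the Brahmagupta–Fibonacci identity (a² + b²)(c² + d²) = (ac − bd)² + (ad + bc)² = (ac + bd)² + (ad − bc)²:
  61 · 149 = 9089: from (5² + 6²)(7² + 10²), take (5·7 − 6·10, 5·10 + 6·7) = (35 − 60, 50 + 42) = (-25, 92); dropping signs (only squares matter) gives (25, 92); check 25² + 92² = 625 + 8464 = 9089 ✓.
  Scale by k = 2: (2·25, 2·92) = (50, 184).
Step 4: Order so x ≤ y and verify: 50² + 184² = 2500 + 33856 = 36356 = n. ✓

n = 36356 = 50² + 184² (one valid representation with x ≤ y).


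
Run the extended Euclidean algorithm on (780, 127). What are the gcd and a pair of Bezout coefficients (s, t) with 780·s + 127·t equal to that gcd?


Euclidean algorithm on (780, 127) — divide until remainder is 0:
  780 = 6 · 127 + 18
  127 = 7 · 18 + 1
  18 = 18 · 1 + 0
gcd(780, 127) = 1.
Track Bezout coefficients alongside the remainders: start with r₀ = 780 = a·1 + b·0 (s = 1, t = 0) and r₁ = 127 = a·0 + b·1 (s = 0, t = 1); each new remainder r_{k+1} = r_{k-1} − q_k·r_k inherits s_{k+1} = s_{k-1} − q_k·s_k, t_{k+1} = t_{k-1} − q_k·t_k, so r_k = a·s_k + b·t_k at every step:
  q = 6: r = 18, s = 1 − 6·0 = 1, t = 0 − 6·1 = -6  (check: 780·1 + 127·(-6) = 18)
  q = 7: r = 1, s = 0 − 7·1 = -7, t = 1 − 7·(-6) = 43  (check: 780·(-7) + 127·43 = 1)
The row with r = 1 (the gcd) gives the Bezout coefficients s = -7, t = 43.
Result: 780 · (-7) + 127 · (43) = 1.

gcd(780, 127) = 1; s = -7, t = 43 (check: 780·(-7) + 127·43 = 1).


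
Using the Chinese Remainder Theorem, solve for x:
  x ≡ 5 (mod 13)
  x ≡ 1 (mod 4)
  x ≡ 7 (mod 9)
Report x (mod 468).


Moduli 13, 4, 9 are pairwise coprime; by CRT there is a unique solution modulo M = 13 · 4 · 9 = 468.
Solve pairwise, accumulating the modulus:
  Start with x ≡ 5 (mod 13).
  Combine with x ≡ 1 (mod 4): since gcd(13, 4) = 1, we get a unique residue mod 52.
    Write x = 5 + 13·t and substitute into x ≡ 1 (mod 4): 13·t ≡ 1 − 5 = -4 (mod 4).
    Reduce coefficients mod 4: 1·t ≡ 0 (mod 4).
    So t ≡ 0 (mod 4).
    Then x = 5 + 13·0 = 5, valid modulo lcm(13, 4) = 52: x ≡ 5 (mod 52).
  Combine with x ≡ 7 (mod 9): since gcd(52, 9) = 1, we get a unique residue mod 468.
    Write x = 5 + 52·t and substitute into x ≡ 7 (mod 9): 52·t ≡ 7 − 5 = 2 (mod 9).
    Reduce coefficients mod 9: 7·t ≡ 2 (mod 9).
    The inverse of 7 mod 9 is 4 (since 7·4 = 28 = 3·9 + 1), so t ≡ 4·2 = 8 ≡ 8 (mod 9).
    Then x = 5 + 52·8 = 421, valid modulo lcm(52, 9) = 468: x ≡ 421 (mod 468).
Verify: 421 mod 13 = 5 ✓, 421 mod 4 = 1 ✓, 421 mod 9 = 7 ✓.

x ≡ 421 (mod 468).


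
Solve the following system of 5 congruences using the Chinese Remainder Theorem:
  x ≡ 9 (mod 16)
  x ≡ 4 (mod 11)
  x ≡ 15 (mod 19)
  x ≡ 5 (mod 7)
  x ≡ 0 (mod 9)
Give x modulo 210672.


Product of moduli M = 16 · 11 · 19 · 7 · 9 = 210672.
Merge one congruence at a time:
  Start: x ≡ 9 (mod 16).
  Combine with x ≡ 4 (mod 11); new modulus lcm = 176.
    Write x = 9 + 16·t and substitute into x ≡ 4 (mod 11): 16·t ≡ 4 − 9 = -5 (mod 11).
    Reduce coefficients mod 11: 5·t ≡ 6 (mod 11).
    The inverse of 5 mod 11 is 9 (since 5·9 = 45 = 4·11 + 1), so t ≡ 9·6 = 54 ≡ 10 (mod 11).
    Then x = 9 + 16·10 = 169, valid modulo lcm(16, 11) = 176: x ≡ 169 (mod 176).
  Combine with x ≡ 15 (mod 19); new modulus lcm = 3344.
    Write x = 169 + 176·t and substitute into x ≡ 15 (mod 19): 176·t ≡ 15 − 169 = -154 (mod 19).
    Reduce coefficients mod 19: 5·t ≡ 17 (mod 19).
    The inverse of 5 mod 19 is 4 (since 5·4 = 20 = 1·19 + 1), so t ≡ 4·17 = 68 ≡ 11 (mod 19).
    Then x = 169 + 176·11 = 2105, valid modulo lcm(176, 19) = 3344: x ≡ 2105 (mod 3344).
  Combine with x ≡ 5 (mod 7); new modulus lcm = 23408.
    Write x = 2105 + 3344·t and substitute into x ≡ 5 (mod 7): 3344·t ≡ 5 − 2105 = -2100 (mod 7).
    Reduce coefficients mod 7: 5·t ≡ 0 (mod 7).
    The inverse of 5 mod 7 is 3 (since 5·3 = 15 = 2·7 + 1), so t ≡ 3·0 = 0 ≡ 0 (mod 7).
    Then x = 2105 + 3344·0 = 2105, valid modulo lcm(3344, 7) = 23408: x ≡ 2105 (mod 23408).
  Combine with x ≡ 0 (mod 9); new modulus lcm = 210672.
    Write x = 2105 + 23408·t and substitute into x ≡ 0 (mod 9): 23408·t ≡ 0 − 2105 = -2105 (mod 9).
    Reduce coefficients mod 9: 8·t ≡ 1 (mod 9).
    The inverse of 8 mod 9 is 8 (since 8·8 = 64 = 7·9 + 1), so t ≡ 8·1 = 8 ≡ 8 (mod 9).
    Then x = 2105 + 23408·8 = 189369, valid modulo lcm(23408, 9) = 210672: x ≡ 189369 (mod 210672).
Verify against each original: 189369 mod 16 = 9, 189369 mod 11 = 4, 189369 mod 19 = 15, 189369 mod 7 = 5, 189369 mod 9 = 0.

x ≡ 189369 (mod 210672).


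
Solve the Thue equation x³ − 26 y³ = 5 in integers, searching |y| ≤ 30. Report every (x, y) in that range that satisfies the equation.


The equation is x³ - 26y³ = 5. For fixed y, x³ = 26·y³ + 5, so a solution requires the RHS to be a perfect cube.
Strategy: iterate y from -30 to 30, compute RHS = 26·y³ + 5, and check whether it is a (positive or negative) perfect cube.
Check small values of y:
  y = 0: RHS = 5 is not a perfect cube.
  y = 1: RHS = 31 is not a perfect cube.
  y = -1: RHS = -21 is not a perfect cube.
  y = 2: RHS = 213 is not a perfect cube.
  y = -2: RHS = -203 is not a perfect cube.
  y = 3: RHS = 707 is not a perfect cube.
  y = -3: RHS = -697 is not a perfect cube.
Continuing the search up to |y| = 30 finds no solutions either.
No (x, y) in the scanned range satisfies the equation.

No integer solutions with |y| ≤ 30.


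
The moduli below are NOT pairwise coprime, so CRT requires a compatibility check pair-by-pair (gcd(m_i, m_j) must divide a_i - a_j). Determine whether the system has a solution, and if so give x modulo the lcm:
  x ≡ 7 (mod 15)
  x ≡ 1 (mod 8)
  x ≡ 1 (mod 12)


Moduli 15, 8, 12 are not pairwise coprime, so CRT works modulo lcm(m_i) when all pairwise compatibility conditions hold.
Pairwise compatibility: gcd(m_i, m_j) must divide a_i - a_j for every pair.
Merge one congruence at a time:
  Start: x ≡ 7 (mod 15).
  Combine with x ≡ 1 (mod 8): gcd(15, 8) = 1; 1 - 7 = -6, which IS divisible by 1, so compatible.
    Write x = 7 + 15·t and substitute into x ≡ 1 (mod 8): 15·t ≡ 1 − 7 = -6 (mod 8).
    Reduce coefficients mod 8: 7·t ≡ 2 (mod 8).
    The inverse of 7 mod 8 is 7 (since 7·7 = 49 = 6·8 + 1), so t ≡ 7·2 = 14 ≡ 6 (mod 8).
    Then x = 7 + 15·6 = 97, valid modulo lcm(15, 8) = 120: x ≡ 97 (mod 120).
  Combine with x ≡ 1 (mod 12): gcd(120, 12) = 12; 1 - 97 = -96, which IS divisible by 12, so compatible.
    Write x = 97 + 120·t and substitute into x ≡ 1 (mod 12): 120·t ≡ 1 − 97 = -96 (mod 12).
    Divide the congruence (and modulus) by g = 12: 10·t ≡ -8 (mod 1).
    Modulo 1 every t works; take t = 0.
    Then x = 97 + 120·0 = 97, valid modulo lcm(120, 12) = 120: x ≡ 97 (mod 120).
Verify: 97 mod 15 = 7, 97 mod 8 = 1, 97 mod 12 = 1.

x ≡ 97 (mod 120).


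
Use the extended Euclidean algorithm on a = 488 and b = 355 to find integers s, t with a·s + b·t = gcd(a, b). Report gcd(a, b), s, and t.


Euclidean algorithm on (488, 355) — divide until remainder is 0:
  488 = 1 · 355 + 133
  355 = 2 · 133 + 89
  133 = 1 · 89 + 44
  89 = 2 · 44 + 1
  44 = 44 · 1 + 0
gcd(488, 355) = 1.
Track Bezout coefficients alongside the remainders: start with r₀ = 488 = a·1 + b·0 (s = 1, t = 0) and r₁ = 355 = a·0 + b·1 (s = 0, t = 1); each new remainder r_{k+1} = r_{k-1} − q_k·r_k inherits s_{k+1} = s_{k-1} − q_k·s_k, t_{k+1} = t_{k-1} − q_k·t_k, so r_k = a·s_k + b·t_k at every step:
  q = 1: r = 133, s = 1 − 1·0 = 1, t = 0 − 1·1 = -1  (check: 488·1 + 355·(-1) = 133)
  q = 2: r = 89, s = 0 − 2·1 = -2, t = 1 − 2·(-1) = 3  (check: 488·(-2) + 355·3 = 89)
  q = 1: r = 44, s = 1 − 1·(-2) = 3, t = -1 − 1·3 = -4  (check: 488·3 + 355·(-4) = 44)
  q = 2: r = 1, s = -2 − 2·3 = -8, t = 3 − 2·(-4) = 11  (check: 488·(-8) + 355·11 = 1)
The row with r = 1 (the gcd) gives the Bezout coefficients s = -8, t = 11.
Result: 488 · (-8) + 355 · (11) = 1.

gcd(488, 355) = 1; s = -8, t = 11 (check: 488·(-8) + 355·11 = 1).


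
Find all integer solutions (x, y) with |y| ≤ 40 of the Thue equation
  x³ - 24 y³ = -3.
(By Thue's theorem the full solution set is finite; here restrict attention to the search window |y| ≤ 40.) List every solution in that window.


The equation is x³ - 24y³ = -3. For fixed y, x³ = 24·y³ − 3, so a solution requires the RHS to be a perfect cube.
Strategy: iterate y from -40 to 40, compute RHS = 24·y³ − 3, and check whether it is a (positive or negative) perfect cube.
Check small values of y:
  y = 0: RHS = -3 is not a perfect cube.
  y = 1: RHS = 21 is not a perfect cube.
  y = -1: RHS = -27 = (-3)³ ⇒ x = -3 works.
  y = 2: RHS = 189 is not a perfect cube.
  y = -2: RHS = -195 is not a perfect cube.
  y = 3: RHS = 645 is not a perfect cube.
  y = -3: RHS = -651 is not a perfect cube.
Continuing the search up to |y| = 40 finds no further solutions beyond those listed.
Collected solutions: (-3, -1).

Solutions (with |y| ≤ 40): (-3, -1).


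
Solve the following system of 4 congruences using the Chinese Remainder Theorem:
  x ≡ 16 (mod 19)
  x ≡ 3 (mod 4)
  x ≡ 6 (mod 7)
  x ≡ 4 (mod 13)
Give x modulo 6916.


Product of moduli M = 19 · 4 · 7 · 13 = 6916.
Merge one congruence at a time:
  Start: x ≡ 16 (mod 19).
  Combine with x ≡ 3 (mod 4); new modulus lcm = 76.
    Write x = 16 + 19·t and substitute into x ≡ 3 (mod 4): 19·t ≡ 3 − 16 = -13 (mod 4).
    Reduce coefficients mod 4: 3·t ≡ 3 (mod 4).
    The inverse of 3 mod 4 is 3 (since 3·3 = 9 = 2·4 + 1), so t ≡ 3·3 = 9 ≡ 1 (mod 4).
    Then x = 16 + 19·1 = 35, valid modulo lcm(19, 4) = 76: x ≡ 35 (mod 76).
  Combine with x ≡ 6 (mod 7); new modulus lcm = 532.
    Write x = 35 + 76·t and substitute into x ≡ 6 (mod 7): 76·t ≡ 6 − 35 = -29 (mod 7).
    Reduce coefficients mod 7: 6·t ≡ 6 (mod 7).
    The inverse of 6 mod 7 is 6 (since 6·6 = 36 = 5·7 + 1), so t ≡ 6·6 = 36 ≡ 1 (mod 7).
    Then x = 35 + 76·1 = 111, valid modulo lcm(76, 7) = 532: x ≡ 111 (mod 532).
  Combine with x ≡ 4 (mod 13); new modulus lcm = 6916.
    Write x = 111 + 532·t and substitute into x ≡ 4 (mod 13): 532·t ≡ 4 − 111 = -107 (mod 13).
    Reduce coefficients mod 13: 12·t ≡ 10 (mod 13).
    The inverse of 12 mod 13 is 12 (since 12·12 = 144 = 11·13 + 1), so t ≡ 12·10 = 120 ≡ 3 (mod 13).
    Then x = 111 + 532·3 = 1707, valid modulo lcm(532, 13) = 6916: x ≡ 1707 (mod 6916).
Verify against each original: 1707 mod 19 = 16, 1707 mod 4 = 3, 1707 mod 7 = 6, 1707 mod 13 = 4.

x ≡ 1707 (mod 6916).


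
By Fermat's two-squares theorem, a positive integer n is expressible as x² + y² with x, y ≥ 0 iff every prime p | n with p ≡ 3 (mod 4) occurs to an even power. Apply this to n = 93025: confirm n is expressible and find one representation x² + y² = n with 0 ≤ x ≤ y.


Step 1: Factor n = 93025 = 5^2 · 61^2.
Step 2: Check the mod-4 condition on each prime factor: 5 ≡ 1 (mod 4), exponent 2; 61 ≡ 1 (mod 4), exponent 2.
All primes ≡ 3 (mod 4) appear to even exponent (or don't appear), so by the two-squares theorem n IS expressible as a sum of two squares.
Step 3: Build a representation. Group n = k² · m with k = 5 and m = 61 · 61 = 3721 (a product of primes ≡ 1 (mod 4)); a representation of m scales to one of n via (k·x)² + (k·y)² = k²(x² + y²). Each prime p ≡ 1 (mod 4) is itself a sum of two squares; find a² by testing p − a² for a perfect square:
  61: 61 − 1² = 60, 61 − 2² = 57, 61 − 3² = 52, 61 − 4² = 45, 61 − 5² = 36 = 6² ⇒ 61 = 5² + 6².
  Combine using the Brahmagupta–Fibonacci identity (a² + b²)(c² + d²) = (ac − bd)² + (ad + bc)² = (ac + bd)² + (ad − bc)²:
  61 · 61 = 3721: from (5² + 6²)(5² + 6²), take (5·5 − 6·6, 5·6 + 6·5) = (25 − 36, 30 + 30) = (-11, 60); dropping signs (only squares matter) gives (11, 60); check 11² + 60² = 121 + 3600 = 3721 ✓.
  Scale by k = 5: (5·11, 5·60) = (55, 300).
Step 4: Order so x ≤ y and verify: 55² + 300² = 3025 + 90000 = 93025 = n. ✓

n = 93025 = 55² + 300² (one valid representation with x ≤ y).


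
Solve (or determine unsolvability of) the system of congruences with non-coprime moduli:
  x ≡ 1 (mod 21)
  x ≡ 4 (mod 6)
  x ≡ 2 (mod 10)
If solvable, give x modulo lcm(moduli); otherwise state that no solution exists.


Moduli 21, 6, 10 are not pairwise coprime, so CRT works modulo lcm(m_i) when all pairwise compatibility conditions hold.
Pairwise compatibility: gcd(m_i, m_j) must divide a_i - a_j for every pair.
Merge one congruence at a time:
  Start: x ≡ 1 (mod 21).
  Combine with x ≡ 4 (mod 6): gcd(21, 6) = 3; 4 - 1 = 3, which IS divisible by 3, so compatible.
    Write x = 1 + 21·t and substitute into x ≡ 4 (mod 6): 21·t ≡ 4 − 1 = 3 (mod 6).
    Divide the congruence (and modulus) by g = 3: 7·t ≡ 1 (mod 2).
    Reduce coefficients mod 2: 1·t ≡ 1 (mod 2).
    So t ≡ 1 (mod 2).
    Then x = 1 + 21·1 = 22, valid modulo lcm(21, 6) = 42: x ≡ 22 (mod 42).
  Combine with x ≡ 2 (mod 10): gcd(42, 10) = 2; 2 - 22 = -20, which IS divisible by 2, so compatible.
    Write x = 22 + 42·t and substitute into x ≡ 2 (mod 10): 42·t ≡ 2 − 22 = -20 (mod 10).
    Divide the congruence (and modulus) by g = 2: 21·t ≡ -10 (mod 5).
    Reduce coefficients mod 5: 1·t ≡ 0 (mod 5).
    So t ≡ 0 (mod 5).
    Then x = 22 + 42·0 = 22, valid modulo lcm(42, 10) = 210: x ≡ 22 (mod 210).
Verify: 22 mod 21 = 1, 22 mod 6 = 4, 22 mod 10 = 2.

x ≡ 22 (mod 210).


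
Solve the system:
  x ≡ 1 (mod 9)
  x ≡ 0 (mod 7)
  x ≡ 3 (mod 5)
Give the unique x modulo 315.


Moduli 9, 7, 5 are pairwise coprime; by CRT there is a unique solution modulo M = 9 · 7 · 5 = 315.
Solve pairwise, accumulating the modulus:
  Start with x ≡ 1 (mod 9).
  Combine with x ≡ 0 (mod 7): since gcd(9, 7) = 1, we get a unique residue mod 63.
    Write x = 1 + 9·t and substitute into x ≡ 0 (mod 7): 9·t ≡ 0 − 1 = -1 (mod 7).
    Reduce coefficients mod 7: 2·t ≡ 6 (mod 7).
    The inverse of 2 mod 7 is 4 (since 2·4 = 8 = 1·7 + 1), so t ≡ 4·6 = 24 ≡ 3 (mod 7).
    Then x = 1 + 9·3 = 28, valid modulo lcm(9, 7) = 63: x ≡ 28 (mod 63).
  Combine with x ≡ 3 (mod 5): since gcd(63, 5) = 1, we get a unique residue mod 315.
    Write x = 28 + 63·t and substitute into x ≡ 3 (mod 5): 63·t ≡ 3 − 28 = -25 (mod 5).
    Reduce coefficients mod 5: 3·t ≡ 0 (mod 5).
    The inverse of 3 mod 5 is 2 (since 3·2 = 6 = 1·5 + 1), so t ≡ 2·0 = 0 ≡ 0 (mod 5).
    Then x = 28 + 63·0 = 28, valid modulo lcm(63, 5) = 315: x ≡ 28 (mod 315).
Verify: 28 mod 9 = 1 ✓, 28 mod 7 = 0 ✓, 28 mod 5 = 3 ✓.

x ≡ 28 (mod 315).


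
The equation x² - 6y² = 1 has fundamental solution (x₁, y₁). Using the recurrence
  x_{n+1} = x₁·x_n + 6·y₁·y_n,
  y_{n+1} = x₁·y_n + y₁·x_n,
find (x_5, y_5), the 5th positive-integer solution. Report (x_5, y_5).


Step 1: Find the fundamental solution (x₁, y₁) of x² - 6y² = 1.
  Expand √6 as a continued fraction. a₀ = ⌊√6⌋ = 2; iterate m_{k+1} = d_k·a_k − m_k, d_{k+1} = (6 − m_{k+1}²)/d_k, a_{k+1} = ⌊(a₀ + m_{k+1})/d_{k+1}⌋ (starting m₀ = 0, d₀ = 1), with convergents p_k = a_k·p_{k-1} + p_{k-2}, q_k = a_k·q_{k-1} + q_{k-2} (p₋₁ = 1, q₋₁ = 0):
  k = 0: a₀ = 2; p₀/q₀ = 2/1; p₀² − 6·q₀² = 4 − 6 = -2.
  k = 1: m = 2, d = 2, a = ⌊(2 + 2)/2⌋ = 2; p/q = (2·2 + 1)/(2·1 + 0) = 5/2; p² − 6·q² = 25 − 24 = 1.
  The first convergent with p² − 6·q² = 1 gives the fundamental solution (x₁, y₁) = (5, 2).
Step 2: Apply the recurrence (x_{n+1}, y_{n+1}) = (x₁x_n + 6y₁y_n, x₁y_n + y₁x_n) repeatedly.
  From (x_1, y_1) = (5, 2): x_2 = 5·5 + 6·2·2 = 49; y_2 = 5·2 + 2·5 = 20.
  From (x_2, y_2) = (49, 20): x_3 = 5·49 + 6·2·20 = 485; y_3 = 5·20 + 2·49 = 198.
  From (x_3, y_3) = (485, 198): x_4 = 5·485 + 6·2·198 = 4801; y_4 = 5·198 + 2·485 = 1960.
  From (x_4, y_4) = (4801, 1960): x_5 = 5·4801 + 6·2·1960 = 47525; y_5 = 5·1960 + 2·4801 = 19402.
Step 3: Verify x_5² - 6·y_5² = 2258625625 - 2258625624 = 1 (should be 1). ✓

(x_1, y_1) = (5, 2); (x_5, y_5) = (47525, 19402).


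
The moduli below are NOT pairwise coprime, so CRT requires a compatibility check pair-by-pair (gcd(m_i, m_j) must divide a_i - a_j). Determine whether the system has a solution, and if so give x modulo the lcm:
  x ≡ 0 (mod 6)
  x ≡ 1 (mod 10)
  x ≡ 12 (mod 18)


Moduli 6, 10, 18 are not pairwise coprime, so CRT works modulo lcm(m_i) when all pairwise compatibility conditions hold.
Pairwise compatibility: gcd(m_i, m_j) must divide a_i - a_j for every pair.
Merge one congruence at a time:
  Start: x ≡ 0 (mod 6).
  Combine with x ≡ 1 (mod 10): gcd(6, 10) = 2, and 1 - 0 = 1 is NOT divisible by 2.
    ⇒ system is inconsistent (no integer solution).

No solution (the system is inconsistent).


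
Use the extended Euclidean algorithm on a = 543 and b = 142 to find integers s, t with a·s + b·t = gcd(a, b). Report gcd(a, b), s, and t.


Euclidean algorithm on (543, 142) — divide until remainder is 0:
  543 = 3 · 142 + 117
  142 = 1 · 117 + 25
  117 = 4 · 25 + 17
  25 = 1 · 17 + 8
  17 = 2 · 8 + 1
  8 = 8 · 1 + 0
gcd(543, 142) = 1.
Track Bezout coefficients alongside the remainders: start with r₀ = 543 = a·1 + b·0 (s = 1, t = 0) and r₁ = 142 = a·0 + b·1 (s = 0, t = 1); each new remainder r_{k+1} = r_{k-1} − q_k·r_k inherits s_{k+1} = s_{k-1} − q_k·s_k, t_{k+1} = t_{k-1} − q_k·t_k, so r_k = a·s_k + b·t_k at every step:
  q = 3: r = 117, s = 1 − 3·0 = 1, t = 0 − 3·1 = -3  (check: 543·1 + 142·(-3) = 117)
  q = 1: r = 25, s = 0 − 1·1 = -1, t = 1 − 1·(-3) = 4  (check: 543·(-1) + 142·4 = 25)
  q = 4: r = 17, s = 1 − 4·(-1) = 5, t = -3 − 4·4 = -19  (check: 543·5 + 142·(-19) = 17)
  q = 1: r = 8, s = -1 − 1·5 = -6, t = 4 − 1·(-19) = 23  (check: 543·(-6) + 142·23 = 8)
  q = 2: r = 1, s = 5 − 2·(-6) = 17, t = -19 − 2·23 = -65  (check: 543·17 + 142·(-65) = 1)
The row with r = 1 (the gcd) gives the Bezout coefficients s = 17, t = -65.
Result: 543 · (17) + 142 · (-65) = 1.

gcd(543, 142) = 1; s = 17, t = -65 (check: 543·17 + 142·(-65) = 1).
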